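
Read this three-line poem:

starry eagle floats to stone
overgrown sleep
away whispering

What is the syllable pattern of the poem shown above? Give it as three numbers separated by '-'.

7-4-5

Line 1: "starry eagle floats to stone": 2+2+1+1+1 = 7
Line 2: "overgrown sleep": 3+1 = 4
Line 3: "away whispering": 2+3 = 5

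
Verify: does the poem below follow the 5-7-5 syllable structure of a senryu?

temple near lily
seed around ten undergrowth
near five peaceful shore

Yes

Line 1: temple (2), near (1), lily (2) → 5 ✓
Line 2: seed (1), around (2), ten (1), undergrowth (3) → 7 ✓
Line 3: near (1), five (1), peaceful (2), shore (1) → 5 ✓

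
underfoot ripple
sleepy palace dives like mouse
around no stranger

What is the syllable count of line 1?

5

Line 1: "underfoot ripple": 3+2 = 5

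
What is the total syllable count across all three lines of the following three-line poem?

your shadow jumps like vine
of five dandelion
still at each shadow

17

Line 1: your (1), shadow (2), jumps (1), like (1), vine (1) → 6
Line 2: of (1), five (1), dandelion (4) → 6
Line 3: still (1), at (1), each (1), shadow (2) → 5
Total: 6 + 6 + 5 = 17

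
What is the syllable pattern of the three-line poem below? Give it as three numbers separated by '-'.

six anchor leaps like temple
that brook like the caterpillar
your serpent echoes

7-8-5

Line 1: "six anchor leaps like temple": 1+2+1+1+2 = 7
Line 2: "that brook like the caterpillar": 1+1+1+1+4 = 8
Line 3: "your serpent echoes": 1+2+2 = 5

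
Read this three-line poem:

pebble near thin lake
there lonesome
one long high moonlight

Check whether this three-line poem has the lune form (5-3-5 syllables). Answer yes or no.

Line 1: pebble (2), near (1), thin (1), lake (1) → 5 ✓
Line 2: there (1), lonesome (2) → 3 ✓
Line 3: one (1), long (1), high (1), moonlight (2) → 5 ✓

Yes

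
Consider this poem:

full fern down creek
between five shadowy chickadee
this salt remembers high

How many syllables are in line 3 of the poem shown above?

Line 3: "this salt remembers high": 1+1+3+1 = 6

6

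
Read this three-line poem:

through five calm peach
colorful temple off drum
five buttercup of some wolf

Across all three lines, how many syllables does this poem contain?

18

Line 1: through(1) + five(1) + calm(1) + peach(1) = 4
Line 2: colorful(3) + temple(2) + off(1) + drum(1) = 7
Line 3: five(1) + buttercup(3) + of(1) + some(1) + wolf(1) = 7
Total: 4 + 7 + 7 = 18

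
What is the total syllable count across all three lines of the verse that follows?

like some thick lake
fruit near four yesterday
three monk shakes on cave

15

Line 1: "like some thick lake": 1+1+1+1 = 4
Line 2: "fruit near four yesterday": 1+1+1+3 = 6
Line 3: "three monk shakes on cave": 1+1+1+1+1 = 5
Total: 4 + 6 + 5 = 15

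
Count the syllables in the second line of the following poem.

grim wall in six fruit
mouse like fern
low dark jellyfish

3

The second line: "mouse like fern": 1+1+1 = 3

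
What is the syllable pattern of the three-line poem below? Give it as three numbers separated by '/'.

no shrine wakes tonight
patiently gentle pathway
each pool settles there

Line 1: "no shrine wakes tonight": 1+1+1+2 = 5
Line 2: "patiently gentle pathway": 3+2+2 = 7
Line 3: "each pool settles there": 1+1+2+1 = 5

5/7/5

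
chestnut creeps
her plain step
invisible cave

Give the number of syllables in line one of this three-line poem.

3

Line one: chestnut(2) + creeps(1) = 3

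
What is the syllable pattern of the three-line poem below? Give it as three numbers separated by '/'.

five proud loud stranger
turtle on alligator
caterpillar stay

5/7/5

Line 1: five (1), proud (1), loud (1), stranger (2) → 5
Line 2: turtle (2), on (1), alligator (4) → 7
Line 3: caterpillar (4), stay (1) → 5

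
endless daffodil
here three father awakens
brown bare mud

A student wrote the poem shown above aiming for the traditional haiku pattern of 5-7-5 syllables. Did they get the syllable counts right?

No

Line 1: "endless daffodil": 2+3 = 5 ✓
Line 2: "here three father awakens": 1+1+2+3 = 7 ✓
Line 3: "brown bare mud": 1+1+1 = 3 (expected 5)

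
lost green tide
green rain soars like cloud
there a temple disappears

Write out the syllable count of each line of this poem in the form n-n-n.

Line 1: lost(1) + green(1) + tide(1) = 3
Line 2: green(1) + rain(1) + soars(1) + like(1) + cloud(1) = 5
Line 3: there(1) + a(1) + temple(2) + disappears(3) = 7

3-5-7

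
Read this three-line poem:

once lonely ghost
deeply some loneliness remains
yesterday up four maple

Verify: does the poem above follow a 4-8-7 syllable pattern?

Line 1: once(1) + lonely(2) + ghost(1) = 4 ✓
Line 2: deeply(2) + some(1) + loneliness(3) + remains(2) = 8 ✓
Line 3: yesterday(3) + up(1) + four(1) + maple(2) = 7 ✓

Yes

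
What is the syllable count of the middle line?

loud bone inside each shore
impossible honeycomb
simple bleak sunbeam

7

The middle line: "impossible honeycomb": 4+3 = 7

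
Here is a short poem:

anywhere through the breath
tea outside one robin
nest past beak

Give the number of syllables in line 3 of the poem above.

Line 3: nest(1) + past(1) + beak(1) = 3

3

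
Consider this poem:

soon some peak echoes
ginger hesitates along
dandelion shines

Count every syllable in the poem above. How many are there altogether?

Line 1: "soon some peak echoes": 1+1+1+2 = 5
Line 2: "ginger hesitates along": 2+3+2 = 7
Line 3: "dandelion shines": 4+1 = 5
Total: 5 + 7 + 5 = 17

17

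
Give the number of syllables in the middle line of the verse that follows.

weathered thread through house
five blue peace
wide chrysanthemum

The middle line: "five blue peace": 1+1+1 = 3

3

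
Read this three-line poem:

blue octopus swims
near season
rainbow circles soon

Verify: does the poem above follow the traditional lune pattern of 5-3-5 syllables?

Line 1: blue(1) + octopus(3) + swims(1) = 5 ✓
Line 2: near(1) + season(2) = 3 ✓
Line 3: rainbow(2) + circles(2) + soon(1) = 5 ✓

Yes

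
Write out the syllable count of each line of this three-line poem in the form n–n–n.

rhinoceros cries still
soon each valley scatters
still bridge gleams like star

6–6–5

Line 1: "rhinoceros cries still": 4+1+1 = 6
Line 2: "soon each valley scatters": 1+1+2+2 = 6
Line 3: "still bridge gleams like star": 1+1+1+1+1 = 5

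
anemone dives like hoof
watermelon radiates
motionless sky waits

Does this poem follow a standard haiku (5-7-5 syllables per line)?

Line 1: "anemone dives like hoof": 4+1+1+1 = 7 (expected 5)
Line 2: "watermelon radiates": 4+3 = 7 ✓
Line 3: "motionless sky waits": 3+1+1 = 5 ✓

No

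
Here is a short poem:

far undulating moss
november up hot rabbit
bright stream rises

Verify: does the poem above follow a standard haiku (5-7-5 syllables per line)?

No

Line 1: far(1) + undulating(4) + moss(1) = 6 (expected 5)
Line 2: november(3) + up(1) + hot(1) + rabbit(2) = 7 ✓
Line 3: bright(1) + stream(1) + rises(2) = 4 (expected 5)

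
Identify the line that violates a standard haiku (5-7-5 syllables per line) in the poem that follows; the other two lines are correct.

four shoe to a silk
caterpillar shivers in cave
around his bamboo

Line 1: four (1), shoe (1), to (1), a (1), silk (1) → 5 ✓
Line 2: caterpillar (4), shivers (2), in (1), cave (1) → 8 (expected 7)
Line 3: around (2), his (1), bamboo (2) → 5 ✓

Line 2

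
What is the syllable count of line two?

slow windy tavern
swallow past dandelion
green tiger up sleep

7

Line two: "swallow past dandelion": 2+1+4 = 7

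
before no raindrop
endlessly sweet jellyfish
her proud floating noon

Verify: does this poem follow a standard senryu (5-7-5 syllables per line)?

Line 1: before (2), no (1), raindrop (2) → 5 ✓
Line 2: endlessly (3), sweet (1), jellyfish (3) → 7 ✓
Line 3: her (1), proud (1), floating (2), noon (1) → 5 ✓

Yes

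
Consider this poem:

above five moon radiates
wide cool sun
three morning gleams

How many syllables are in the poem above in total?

Line 1: "above five moon radiates": 2+1+1+3 = 7
Line 2: "wide cool sun": 1+1+1 = 3
Line 3: "three morning gleams": 1+2+1 = 4
Total: 7 + 3 + 4 = 14

14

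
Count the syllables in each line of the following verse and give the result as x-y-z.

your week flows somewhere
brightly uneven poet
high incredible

5-7-5

Line 1: your(1) + week(1) + flows(1) + somewhere(2) = 5
Line 2: brightly(2) + uneven(3) + poet(2) = 7
Line 3: high(1) + incredible(4) = 5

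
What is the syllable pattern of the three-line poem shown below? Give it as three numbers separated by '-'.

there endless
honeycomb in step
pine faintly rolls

3-5-4

Line 1: there(1) + endless(2) = 3
Line 2: honeycomb(3) + in(1) + step(1) = 5
Line 3: pine(1) + faintly(2) + rolls(1) = 4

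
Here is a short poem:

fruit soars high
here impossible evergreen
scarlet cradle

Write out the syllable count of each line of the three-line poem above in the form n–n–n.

3–8–4

Line 1: fruit(1) + soars(1) + high(1) = 3
Line 2: here(1) + impossible(4) + evergreen(3) = 8
Line 3: scarlet(2) + cradle(2) = 4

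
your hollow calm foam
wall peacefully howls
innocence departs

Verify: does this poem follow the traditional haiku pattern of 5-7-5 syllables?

Line 1: your (1), hollow (2), calm (1), foam (1) → 5 ✓
Line 2: wall (1), peacefully (3), howls (1) → 5 (expected 7)
Line 3: innocence (3), departs (2) → 5 ✓

No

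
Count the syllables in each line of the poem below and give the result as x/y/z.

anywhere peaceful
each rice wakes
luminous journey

Line 1: "anywhere peaceful": 3+2 = 5
Line 2: "each rice wakes": 1+1+1 = 3
Line 3: "luminous journey": 3+2 = 5

5/3/5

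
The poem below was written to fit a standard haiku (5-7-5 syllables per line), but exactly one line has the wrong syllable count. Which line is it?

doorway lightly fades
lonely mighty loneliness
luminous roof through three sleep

The third line

Line 1: "doorway lightly fades": 2+2+1 = 5 ✓
Line 2: "lonely mighty loneliness": 2+2+3 = 7 ✓
Line 3: "luminous roof through three sleep": 3+1+1+1+1 = 7 (expected 5)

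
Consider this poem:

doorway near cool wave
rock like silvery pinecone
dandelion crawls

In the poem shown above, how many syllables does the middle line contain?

The middle line: rock(1) + like(1) + silvery(3) + pinecone(2) = 7

7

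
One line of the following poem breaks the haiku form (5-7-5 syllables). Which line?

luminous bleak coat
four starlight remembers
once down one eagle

The second line

Line 1: luminous (3), bleak (1), coat (1) → 5 ✓
Line 2: four (1), starlight (2), remembers (3) → 6 (expected 7)
Line 3: once (1), down (1), one (1), eagle (2) → 5 ✓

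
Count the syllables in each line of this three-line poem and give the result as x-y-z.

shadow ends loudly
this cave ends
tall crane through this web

Line 1: "shadow ends loudly": 2+1+2 = 5
Line 2: "this cave ends": 1+1+1 = 3
Line 3: "tall crane through this web": 1+1+1+1+1 = 5

5-3-5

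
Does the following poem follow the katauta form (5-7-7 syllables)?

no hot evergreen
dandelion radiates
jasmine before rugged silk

Line 1: "no hot evergreen": 1+1+3 = 5 ✓
Line 2: "dandelion radiates": 4+3 = 7 ✓
Line 3: "jasmine before rugged silk": 2+2+2+1 = 7 ✓

Yes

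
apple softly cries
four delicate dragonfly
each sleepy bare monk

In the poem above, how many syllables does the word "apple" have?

2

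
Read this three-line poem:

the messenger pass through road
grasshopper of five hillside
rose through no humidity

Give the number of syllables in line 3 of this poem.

Line 3: rose (1), through (1), no (1), humidity (4) → 7

7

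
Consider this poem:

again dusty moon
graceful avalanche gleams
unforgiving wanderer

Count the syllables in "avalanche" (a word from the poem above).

3

"avalanche" has 3 syllables.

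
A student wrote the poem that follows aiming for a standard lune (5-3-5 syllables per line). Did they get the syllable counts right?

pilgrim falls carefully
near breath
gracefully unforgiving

No

Line 1: pilgrim (2), falls (1), carefully (3) → 6 (expected 5)
Line 2: near (1), breath (1) → 2 (expected 3)
Line 3: gracefully (3), unforgiving (4) → 7 (expected 5)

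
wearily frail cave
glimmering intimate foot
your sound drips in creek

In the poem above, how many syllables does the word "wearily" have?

3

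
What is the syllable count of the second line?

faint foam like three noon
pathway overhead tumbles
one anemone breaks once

The second line: pathway (2), overhead (3), tumbles (2) → 7

7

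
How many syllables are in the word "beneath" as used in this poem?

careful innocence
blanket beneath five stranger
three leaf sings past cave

"beneath" has 2 syllables.

2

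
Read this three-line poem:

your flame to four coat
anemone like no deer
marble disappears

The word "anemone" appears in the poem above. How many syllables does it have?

4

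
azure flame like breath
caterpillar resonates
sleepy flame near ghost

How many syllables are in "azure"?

2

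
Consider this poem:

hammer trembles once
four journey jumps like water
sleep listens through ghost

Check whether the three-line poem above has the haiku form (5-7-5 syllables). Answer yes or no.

Yes

Line 1: hammer (2), trembles (2), once (1) → 5 ✓
Line 2: four (1), journey (2), jumps (1), like (1), water (2) → 7 ✓
Line 3: sleep (1), listens (2), through (1), ghost (1) → 5 ✓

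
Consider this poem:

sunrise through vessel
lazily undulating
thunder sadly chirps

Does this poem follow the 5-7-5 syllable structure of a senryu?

Yes

Line 1: "sunrise through vessel": 2+1+2 = 5 ✓
Line 2: "lazily undulating": 3+4 = 7 ✓
Line 3: "thunder sadly chirps": 2+2+1 = 5 ✓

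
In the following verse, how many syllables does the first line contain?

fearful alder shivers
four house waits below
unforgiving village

6

The first line: "fearful alder shivers": 2+2+2 = 6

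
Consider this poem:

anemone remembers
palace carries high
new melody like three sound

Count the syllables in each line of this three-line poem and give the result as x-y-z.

7-5-7

Line 1: anemone (4), remembers (3) → 7
Line 2: palace (2), carries (2), high (1) → 5
Line 3: new (1), melody (3), like (1), three (1), sound (1) → 7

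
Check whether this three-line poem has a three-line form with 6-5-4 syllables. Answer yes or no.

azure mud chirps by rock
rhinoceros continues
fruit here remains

No

Line 1: azure (2), mud (1), chirps (1), by (1), rock (1) → 6 ✓
Line 2: rhinoceros (4), continues (3) → 7 (expected 5)
Line 3: fruit (1), here (1), remains (2) → 4 ✓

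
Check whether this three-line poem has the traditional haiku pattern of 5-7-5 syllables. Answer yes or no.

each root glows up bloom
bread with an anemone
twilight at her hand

Line 1: each (1), root (1), glows (1), up (1), bloom (1) → 5 ✓
Line 2: bread (1), with (1), an (1), anemone (4) → 7 ✓
Line 3: twilight (2), at (1), her (1), hand (1) → 5 ✓

Yes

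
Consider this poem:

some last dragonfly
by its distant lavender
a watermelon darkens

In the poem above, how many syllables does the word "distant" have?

2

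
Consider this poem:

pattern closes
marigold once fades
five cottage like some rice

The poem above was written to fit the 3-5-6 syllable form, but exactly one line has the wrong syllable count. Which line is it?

Line 1

Line 1: "pattern closes": 2+2 = 4 (expected 3)
Line 2: "marigold once fades": 3+1+1 = 5 ✓
Line 3: "five cottage like some rice": 1+2+1+1+1 = 6 ✓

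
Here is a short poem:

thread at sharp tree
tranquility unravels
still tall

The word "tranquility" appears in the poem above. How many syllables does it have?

4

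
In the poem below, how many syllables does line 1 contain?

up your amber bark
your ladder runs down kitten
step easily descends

5

Line 1: "up your amber bark": 1+1+2+1 = 5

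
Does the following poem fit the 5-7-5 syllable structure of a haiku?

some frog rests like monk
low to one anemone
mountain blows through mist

Yes

Line 1: some (1), frog (1), rests (1), like (1), monk (1) → 5 ✓
Line 2: low (1), to (1), one (1), anemone (4) → 7 ✓
Line 3: mountain (2), blows (1), through (1), mist (1) → 5 ✓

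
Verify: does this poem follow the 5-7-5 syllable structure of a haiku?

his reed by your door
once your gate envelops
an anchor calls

Line 1: his (1), reed (1), by (1), your (1), door (1) → 5 ✓
Line 2: once (1), your (1), gate (1), envelops (3) → 6 (expected 7)
Line 3: an (1), anchor (2), calls (1) → 4 (expected 5)

No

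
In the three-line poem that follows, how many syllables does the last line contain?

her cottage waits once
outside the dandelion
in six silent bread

The last line: in (1), six (1), silent (2), bread (1) → 5

5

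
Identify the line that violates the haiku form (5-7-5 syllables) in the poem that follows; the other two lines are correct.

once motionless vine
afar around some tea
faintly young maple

Line 1: once (1), motionless (3), vine (1) → 5 ✓
Line 2: afar (2), around (2), some (1), tea (1) → 6 (expected 7)
Line 3: faintly (2), young (1), maple (2) → 5 ✓

The second line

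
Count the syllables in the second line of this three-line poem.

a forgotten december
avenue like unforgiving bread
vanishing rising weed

The second line: avenue (3), like (1), unforgiving (4), bread (1) → 9

9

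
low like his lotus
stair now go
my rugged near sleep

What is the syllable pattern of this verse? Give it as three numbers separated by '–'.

Line 1: low(1) + like(1) + his(1) + lotus(2) = 5
Line 2: stair(1) + now(1) + go(1) = 3
Line 3: my(1) + rugged(2) + near(1) + sleep(1) = 5

5–3–5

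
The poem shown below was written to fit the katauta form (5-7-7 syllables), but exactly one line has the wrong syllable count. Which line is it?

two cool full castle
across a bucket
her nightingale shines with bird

Line 1: "two cool full castle": 1+1+1+2 = 5 ✓
Line 2: "across a bucket": 2+1+2 = 5 (expected 7)
Line 3: "her nightingale shines with bird": 1+3+1+1+1 = 7 ✓

Line 2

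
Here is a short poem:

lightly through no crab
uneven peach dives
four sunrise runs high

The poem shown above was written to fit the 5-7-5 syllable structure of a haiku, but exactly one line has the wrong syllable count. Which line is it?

The second line

Line 1: "lightly through no crab": 2+1+1+1 = 5 ✓
Line 2: "uneven peach dives": 3+1+1 = 5 (expected 7)
Line 3: "four sunrise runs high": 1+2+1+1 = 5 ✓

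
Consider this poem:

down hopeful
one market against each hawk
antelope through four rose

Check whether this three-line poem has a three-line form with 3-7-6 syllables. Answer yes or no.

Line 1: "down hopeful": 1+2 = 3 ✓
Line 2: "one market against each hawk": 1+2+2+1+1 = 7 ✓
Line 3: "antelope through four rose": 3+1+1+1 = 6 ✓

Yes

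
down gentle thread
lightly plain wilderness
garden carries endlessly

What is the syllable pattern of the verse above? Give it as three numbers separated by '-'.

4-6-7

Line 1: down (1), gentle (2), thread (1) → 4
Line 2: lightly (2), plain (1), wilderness (3) → 6
Line 3: garden (2), carries (2), endlessly (3) → 7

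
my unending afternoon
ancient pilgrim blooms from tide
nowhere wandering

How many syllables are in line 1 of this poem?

7

Line 1: my(1) + unending(3) + afternoon(3) = 7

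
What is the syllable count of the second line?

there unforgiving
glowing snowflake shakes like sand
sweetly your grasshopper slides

7

The second line: "glowing snowflake shakes like sand": 2+2+1+1+1 = 7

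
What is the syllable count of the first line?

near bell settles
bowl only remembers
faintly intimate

4

The first line: near (1), bell (1), settles (2) → 4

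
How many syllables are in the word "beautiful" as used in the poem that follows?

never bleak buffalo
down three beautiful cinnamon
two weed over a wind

"beautiful" has 3 syllables.

3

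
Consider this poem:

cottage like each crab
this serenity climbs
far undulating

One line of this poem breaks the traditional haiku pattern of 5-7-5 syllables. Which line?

The second line

Line 1: cottage(2) + like(1) + each(1) + crab(1) = 5 ✓
Line 2: this(1) + serenity(4) + climbs(1) = 6 (expected 7)
Line 3: far(1) + undulating(4) = 5 ✓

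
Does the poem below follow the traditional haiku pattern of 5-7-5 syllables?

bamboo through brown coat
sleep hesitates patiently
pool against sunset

Yes

Line 1: bamboo(2) + through(1) + brown(1) + coat(1) = 5 ✓
Line 2: sleep(1) + hesitates(3) + patiently(3) = 7 ✓
Line 3: pool(1) + against(2) + sunset(2) = 5 ✓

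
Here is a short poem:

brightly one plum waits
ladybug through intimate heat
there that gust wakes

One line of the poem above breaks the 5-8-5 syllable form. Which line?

Line 1: brightly (2), one (1), plum (1), waits (1) → 5 ✓
Line 2: ladybug (3), through (1), intimate (3), heat (1) → 8 ✓
Line 3: there (1), that (1), gust (1), wakes (1) → 4 (expected 5)

Line 3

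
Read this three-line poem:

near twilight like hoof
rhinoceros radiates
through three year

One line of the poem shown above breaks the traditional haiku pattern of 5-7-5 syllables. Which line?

Line 1: near (1), twilight (2), like (1), hoof (1) → 5 ✓
Line 2: rhinoceros (4), radiates (3) → 7 ✓
Line 3: through (1), three (1), year (1) → 3 (expected 5)

Line 3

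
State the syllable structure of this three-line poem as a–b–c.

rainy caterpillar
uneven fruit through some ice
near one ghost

Line 1: rainy(2) + caterpillar(4) = 6
Line 2: uneven(3) + fruit(1) + through(1) + some(1) + ice(1) = 7
Line 3: near(1) + one(1) + ghost(1) = 3

6–7–3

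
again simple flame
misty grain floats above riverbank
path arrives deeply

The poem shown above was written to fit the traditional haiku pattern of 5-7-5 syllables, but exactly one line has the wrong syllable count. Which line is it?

Line 1: again (2), simple (2), flame (1) → 5 ✓
Line 2: misty (2), grain (1), floats (1), above (2), riverbank (3) → 9 (expected 7)
Line 3: path (1), arrives (2), deeply (2) → 5 ✓

Line 2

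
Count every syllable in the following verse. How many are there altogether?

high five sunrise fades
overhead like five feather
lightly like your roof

17

Line 1: high (1), five (1), sunrise (2), fades (1) → 5
Line 2: overhead (3), like (1), five (1), feather (2) → 7
Line 3: lightly (2), like (1), your (1), roof (1) → 5
Total: 5 + 7 + 5 = 17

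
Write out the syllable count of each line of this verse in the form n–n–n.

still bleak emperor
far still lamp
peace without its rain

5–3–5

Line 1: still(1) + bleak(1) + emperor(3) = 5
Line 2: far(1) + still(1) + lamp(1) = 3
Line 3: peace(1) + without(2) + its(1) + rain(1) = 5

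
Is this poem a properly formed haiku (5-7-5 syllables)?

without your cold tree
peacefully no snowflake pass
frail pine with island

Yes

Line 1: "without your cold tree": 2+1+1+1 = 5 ✓
Line 2: "peacefully no snowflake pass": 3+1+2+1 = 7 ✓
Line 3: "frail pine with island": 1+1+1+2 = 5 ✓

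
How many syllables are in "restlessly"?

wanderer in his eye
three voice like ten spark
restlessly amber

3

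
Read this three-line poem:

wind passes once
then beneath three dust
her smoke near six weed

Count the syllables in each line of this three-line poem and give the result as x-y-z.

4-5-5

Line 1: "wind passes once": 1+2+1 = 4
Line 2: "then beneath three dust": 1+2+1+1 = 5
Line 3: "her smoke near six weed": 1+1+1+1+1 = 5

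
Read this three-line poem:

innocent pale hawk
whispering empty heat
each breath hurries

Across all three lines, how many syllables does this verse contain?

15

Line 1: innocent(3) + pale(1) + hawk(1) = 5
Line 2: whispering(3) + empty(2) + heat(1) = 6
Line 3: each(1) + breath(1) + hurries(2) = 4
Total: 5 + 6 + 4 = 15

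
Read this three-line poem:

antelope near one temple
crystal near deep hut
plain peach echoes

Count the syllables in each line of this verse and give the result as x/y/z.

Line 1: antelope(3) + near(1) + one(1) + temple(2) = 7
Line 2: crystal(2) + near(1) + deep(1) + hut(1) = 5
Line 3: plain(1) + peach(1) + echoes(2) = 4

7/5/4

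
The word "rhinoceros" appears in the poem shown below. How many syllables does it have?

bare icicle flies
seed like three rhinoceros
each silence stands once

"rhinoceros" has 4 syllables.

4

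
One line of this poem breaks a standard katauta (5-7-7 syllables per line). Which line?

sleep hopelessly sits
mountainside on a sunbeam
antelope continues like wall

Line 1: sleep (1), hopelessly (3), sits (1) → 5 ✓
Line 2: mountainside (3), on (1), a (1), sunbeam (2) → 7 ✓
Line 3: antelope (3), continues (3), like (1), wall (1) → 8 (expected 7)

Line 3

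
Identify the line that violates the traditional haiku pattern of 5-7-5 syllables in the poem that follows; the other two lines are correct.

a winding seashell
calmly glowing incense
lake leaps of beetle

Line 1: a(1) + winding(2) + seashell(2) = 5 ✓
Line 2: calmly(2) + glowing(2) + incense(2) = 6 (expected 7)
Line 3: lake(1) + leaps(1) + of(1) + beetle(2) = 5 ✓

Line 2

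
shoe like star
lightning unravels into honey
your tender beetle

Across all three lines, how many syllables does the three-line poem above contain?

Line 1: "shoe like star": 1+1+1 = 3
Line 2: "lightning unravels into honey": 2+3+2+2 = 9
Line 3: "your tender beetle": 1+2+2 = 5
Total: 3 + 9 + 5 = 17

17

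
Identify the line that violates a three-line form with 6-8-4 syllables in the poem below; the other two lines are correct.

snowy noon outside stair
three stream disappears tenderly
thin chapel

The third line

Line 1: snowy(2) + noon(1) + outside(2) + stair(1) = 6 ✓
Line 2: three(1) + stream(1) + disappears(3) + tenderly(3) = 8 ✓
Line 3: thin(1) + chapel(2) = 3 (expected 4)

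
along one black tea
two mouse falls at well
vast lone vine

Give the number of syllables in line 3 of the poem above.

Line 3: vast(1) + lone(1) + vine(1) = 3

3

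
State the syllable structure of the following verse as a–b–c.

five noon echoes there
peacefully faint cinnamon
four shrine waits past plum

5–7–5

Line 1: "five noon echoes there": 1+1+2+1 = 5
Line 2: "peacefully faint cinnamon": 3+1+3 = 7
Line 3: "four shrine waits past plum": 1+1+1+1+1 = 5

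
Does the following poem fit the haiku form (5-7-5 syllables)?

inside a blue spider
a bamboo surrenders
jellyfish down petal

Line 1: "inside a blue spider": 2+1+1+2 = 6 (expected 5)
Line 2: "a bamboo surrenders": 1+2+3 = 6 (expected 7)
Line 3: "jellyfish down petal": 3+1+2 = 6 (expected 5)

No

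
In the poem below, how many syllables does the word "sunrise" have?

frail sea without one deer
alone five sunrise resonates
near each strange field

2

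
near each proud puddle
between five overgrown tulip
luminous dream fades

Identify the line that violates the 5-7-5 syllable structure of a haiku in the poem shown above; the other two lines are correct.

The second line

Line 1: near(1) + each(1) + proud(1) + puddle(2) = 5 ✓
Line 2: between(2) + five(1) + overgrown(3) + tulip(2) = 8 (expected 7)
Line 3: luminous(3) + dream(1) + fades(1) = 5 ✓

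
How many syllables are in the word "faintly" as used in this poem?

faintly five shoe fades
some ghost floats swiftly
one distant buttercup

2

"faintly" has 2 syllables.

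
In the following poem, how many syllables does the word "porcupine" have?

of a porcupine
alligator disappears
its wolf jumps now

3

"porcupine" has 3 syllables.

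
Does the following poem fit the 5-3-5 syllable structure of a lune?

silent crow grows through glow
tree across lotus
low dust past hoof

Line 1: silent(2) + crow(1) + grows(1) + through(1) + glow(1) = 6 (expected 5)
Line 2: tree(1) + across(2) + lotus(2) = 5 (expected 3)
Line 3: low(1) + dust(1) + past(1) + hoof(1) = 4 (expected 5)

No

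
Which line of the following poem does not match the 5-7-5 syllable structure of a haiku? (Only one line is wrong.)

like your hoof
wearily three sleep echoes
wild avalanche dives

The first line

Line 1: "like your hoof": 1+1+1 = 3 (expected 5)
Line 2: "wearily three sleep echoes": 3+1+1+2 = 7 ✓
Line 3: "wild avalanche dives": 1+3+1 = 5 ✓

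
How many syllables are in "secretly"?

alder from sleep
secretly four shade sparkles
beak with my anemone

"secretly" has 3 syllables.

3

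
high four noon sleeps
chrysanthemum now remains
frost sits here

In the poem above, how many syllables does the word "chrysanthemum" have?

4

"chrysanthemum" has 4 syllables.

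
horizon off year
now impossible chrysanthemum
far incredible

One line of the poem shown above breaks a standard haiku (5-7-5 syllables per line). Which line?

Line 1: horizon (3), off (1), year (1) → 5 ✓
Line 2: now (1), impossible (4), chrysanthemum (4) → 9 (expected 7)
Line 3: far (1), incredible (4) → 5 ✓

Line 2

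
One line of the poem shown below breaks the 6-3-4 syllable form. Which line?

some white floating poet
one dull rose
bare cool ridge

Line 1: "some white floating poet": 1+1+2+2 = 6 ✓
Line 2: "one dull rose": 1+1+1 = 3 ✓
Line 3: "bare cool ridge": 1+1+1 = 3 (expected 4)

Line 3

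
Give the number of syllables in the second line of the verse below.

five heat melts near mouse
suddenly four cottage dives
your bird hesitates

The second line: "suddenly four cottage dives": 3+1+2+1 = 7

7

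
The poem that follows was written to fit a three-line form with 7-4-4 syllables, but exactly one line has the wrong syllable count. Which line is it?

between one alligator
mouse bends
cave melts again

Line 1: between(2) + one(1) + alligator(4) = 7 ✓
Line 2: mouse(1) + bends(1) = 2 (expected 4)
Line 3: cave(1) + melts(1) + again(2) = 4 ✓

Line 2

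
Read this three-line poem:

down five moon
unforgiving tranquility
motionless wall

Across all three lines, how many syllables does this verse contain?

15

Line 1: down (1), five (1), moon (1) → 3
Line 2: unforgiving (4), tranquility (4) → 8
Line 3: motionless (3), wall (1) → 4
Total: 3 + 8 + 4 = 15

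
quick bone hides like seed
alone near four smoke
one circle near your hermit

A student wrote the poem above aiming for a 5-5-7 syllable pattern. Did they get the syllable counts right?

Line 1: quick (1), bone (1), hides (1), like (1), seed (1) → 5 ✓
Line 2: alone (2), near (1), four (1), smoke (1) → 5 ✓
Line 3: one (1), circle (2), near (1), your (1), hermit (2) → 7 ✓

Yes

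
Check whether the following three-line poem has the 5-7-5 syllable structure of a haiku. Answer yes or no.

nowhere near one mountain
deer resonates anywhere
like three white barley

No

Line 1: nowhere(2) + near(1) + one(1) + mountain(2) = 6 (expected 5)
Line 2: deer(1) + resonates(3) + anywhere(3) = 7 ✓
Line 3: like(1) + three(1) + white(1) + barley(2) = 5 ✓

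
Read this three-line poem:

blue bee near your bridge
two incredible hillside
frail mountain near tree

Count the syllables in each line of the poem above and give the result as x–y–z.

Line 1: blue(1) + bee(1) + near(1) + your(1) + bridge(1) = 5
Line 2: two(1) + incredible(4) + hillside(2) = 7
Line 3: frail(1) + mountain(2) + near(1) + tree(1) = 5

5–7–5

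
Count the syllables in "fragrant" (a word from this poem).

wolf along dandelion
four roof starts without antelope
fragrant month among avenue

2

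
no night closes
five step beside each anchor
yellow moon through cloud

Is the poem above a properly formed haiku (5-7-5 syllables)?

Line 1: no(1) + night(1) + closes(2) = 4 (expected 5)
Line 2: five(1) + step(1) + beside(2) + each(1) + anchor(2) = 7 ✓
Line 3: yellow(2) + moon(1) + through(1) + cloud(1) = 5 ✓

No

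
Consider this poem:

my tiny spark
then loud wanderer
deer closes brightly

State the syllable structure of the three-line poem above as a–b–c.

4–5–5

Line 1: my (1), tiny (2), spark (1) → 4
Line 2: then (1), loud (1), wanderer (3) → 5
Line 3: deer (1), closes (2), brightly (2) → 5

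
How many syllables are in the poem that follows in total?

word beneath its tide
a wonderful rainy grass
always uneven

Line 1: "word beneath its tide": 1+2+1+1 = 5
Line 2: "a wonderful rainy grass": 1+3+2+1 = 7
Line 3: "always uneven": 2+3 = 5
Total: 5 + 7 + 5 = 17

17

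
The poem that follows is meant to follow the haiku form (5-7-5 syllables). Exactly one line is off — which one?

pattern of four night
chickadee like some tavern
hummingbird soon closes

The third line

Line 1: pattern(2) + of(1) + four(1) + night(1) = 5 ✓
Line 2: chickadee(3) + like(1) + some(1) + tavern(2) = 7 ✓
Line 3: hummingbird(3) + soon(1) + closes(2) = 6 (expected 5)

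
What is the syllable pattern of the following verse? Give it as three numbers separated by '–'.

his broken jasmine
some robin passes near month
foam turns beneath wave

Line 1: "his broken jasmine": 1+2+2 = 5
Line 2: "some robin passes near month": 1+2+2+1+1 = 7
Line 3: "foam turns beneath wave": 1+1+2+1 = 5

5–7–5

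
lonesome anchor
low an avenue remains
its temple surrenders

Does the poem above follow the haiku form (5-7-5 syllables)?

Line 1: "lonesome anchor": 2+2 = 4 (expected 5)
Line 2: "low an avenue remains": 1+1+3+2 = 7 ✓
Line 3: "its temple surrenders": 1+2+3 = 6 (expected 5)

No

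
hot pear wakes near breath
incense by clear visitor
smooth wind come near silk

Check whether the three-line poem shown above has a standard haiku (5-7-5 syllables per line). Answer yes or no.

Line 1: hot (1), pear (1), wakes (1), near (1), breath (1) → 5 ✓
Line 2: incense (2), by (1), clear (1), visitor (3) → 7 ✓
Line 3: smooth (1), wind (1), come (1), near (1), silk (1) → 5 ✓

Yes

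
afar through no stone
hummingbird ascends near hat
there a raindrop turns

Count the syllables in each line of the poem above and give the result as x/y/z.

Line 1: afar(2) + through(1) + no(1) + stone(1) = 5
Line 2: hummingbird(3) + ascends(2) + near(1) + hat(1) = 7
Line 3: there(1) + a(1) + raindrop(2) + turns(1) = 5

5/7/5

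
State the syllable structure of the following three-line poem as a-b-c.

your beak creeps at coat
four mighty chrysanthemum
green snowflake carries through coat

Line 1: "your beak creeps at coat": 1+1+1+1+1 = 5
Line 2: "four mighty chrysanthemum": 1+2+4 = 7
Line 3: "green snowflake carries through coat": 1+2+2+1+1 = 7

5-7-7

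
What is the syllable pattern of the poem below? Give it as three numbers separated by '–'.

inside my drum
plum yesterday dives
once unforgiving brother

4–5–7

Line 1: "inside my drum": 2+1+1 = 4
Line 2: "plum yesterday dives": 1+3+1 = 5
Line 3: "once unforgiving brother": 1+4+2 = 7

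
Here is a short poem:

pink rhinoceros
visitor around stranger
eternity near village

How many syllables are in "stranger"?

2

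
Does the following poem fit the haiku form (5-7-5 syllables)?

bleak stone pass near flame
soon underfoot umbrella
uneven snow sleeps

Yes

Line 1: bleak(1) + stone(1) + pass(1) + near(1) + flame(1) = 5 ✓
Line 2: soon(1) + underfoot(3) + umbrella(3) = 7 ✓
Line 3: uneven(3) + snow(1) + sleeps(1) = 5 ✓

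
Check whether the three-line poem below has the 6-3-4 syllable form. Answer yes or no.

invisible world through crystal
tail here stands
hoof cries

No

Line 1: invisible(4) + world(1) + through(1) + crystal(2) = 8 (expected 6)
Line 2: tail(1) + here(1) + stands(1) = 3 ✓
Line 3: hoof(1) + cries(1) = 2 (expected 4)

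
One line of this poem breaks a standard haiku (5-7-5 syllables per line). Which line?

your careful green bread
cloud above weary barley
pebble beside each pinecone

Line 1: "your careful green bread": 1+2+1+1 = 5 ✓
Line 2: "cloud above weary barley": 1+2+2+2 = 7 ✓
Line 3: "pebble beside each pinecone": 2+2+1+2 = 7 (expected 5)

The third line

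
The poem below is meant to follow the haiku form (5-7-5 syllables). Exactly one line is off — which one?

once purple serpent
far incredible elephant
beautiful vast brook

Line 2

Line 1: once (1), purple (2), serpent (2) → 5 ✓
Line 2: far (1), incredible (4), elephant (3) → 8 (expected 7)
Line 3: beautiful (3), vast (1), brook (1) → 5 ✓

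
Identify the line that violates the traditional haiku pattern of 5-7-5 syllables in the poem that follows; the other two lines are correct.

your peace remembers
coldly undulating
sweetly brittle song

The second line

Line 1: "your peace remembers": 1+1+3 = 5 ✓
Line 2: "coldly undulating": 2+4 = 6 (expected 7)
Line 3: "sweetly brittle song": 2+2+1 = 5 ✓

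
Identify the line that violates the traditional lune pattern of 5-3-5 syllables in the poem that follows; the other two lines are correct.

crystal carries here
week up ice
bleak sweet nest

Line 1: "crystal carries here": 2+2+1 = 5 ✓
Line 2: "week up ice": 1+1+1 = 3 ✓
Line 3: "bleak sweet nest": 1+1+1 = 3 (expected 5)

The third line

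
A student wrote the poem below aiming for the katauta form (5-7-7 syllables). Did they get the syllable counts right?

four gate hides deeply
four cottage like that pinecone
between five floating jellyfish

No

Line 1: four (1), gate (1), hides (1), deeply (2) → 5 ✓
Line 2: four (1), cottage (2), like (1), that (1), pinecone (2) → 7 ✓
Line 3: between (2), five (1), floating (2), jellyfish (3) → 8 (expected 7)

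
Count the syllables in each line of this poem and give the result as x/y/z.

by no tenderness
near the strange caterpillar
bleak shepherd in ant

Line 1: by(1) + no(1) + tenderness(3) = 5
Line 2: near(1) + the(1) + strange(1) + caterpillar(4) = 7
Line 3: bleak(1) + shepherd(2) + in(1) + ant(1) = 5

5/7/5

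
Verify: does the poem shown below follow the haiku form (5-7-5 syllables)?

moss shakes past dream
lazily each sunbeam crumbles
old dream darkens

No

Line 1: moss(1) + shakes(1) + past(1) + dream(1) = 4 (expected 5)
Line 2: lazily(3) + each(1) + sunbeam(2) + crumbles(2) = 8 (expected 7)
Line 3: old(1) + dream(1) + darkens(2) = 4 (expected 5)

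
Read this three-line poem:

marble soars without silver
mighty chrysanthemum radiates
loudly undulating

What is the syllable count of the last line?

6

The last line: "loudly undulating": 2+4 = 6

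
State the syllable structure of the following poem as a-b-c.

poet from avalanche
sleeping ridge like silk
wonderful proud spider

Line 1: poet(2) + from(1) + avalanche(3) = 6
Line 2: sleeping(2) + ridge(1) + like(1) + silk(1) = 5
Line 3: wonderful(3) + proud(1) + spider(2) = 6

6-5-6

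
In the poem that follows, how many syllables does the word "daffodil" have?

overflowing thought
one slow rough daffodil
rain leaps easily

3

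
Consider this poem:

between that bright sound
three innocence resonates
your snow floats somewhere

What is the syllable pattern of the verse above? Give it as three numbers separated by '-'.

Line 1: between (2), that (1), bright (1), sound (1) → 5
Line 2: three (1), innocence (3), resonates (3) → 7
Line 3: your (1), snow (1), floats (1), somewhere (2) → 5

5-7-5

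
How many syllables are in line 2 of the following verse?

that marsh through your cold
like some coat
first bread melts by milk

Line 2: like(1) + some(1) + coat(1) = 3

3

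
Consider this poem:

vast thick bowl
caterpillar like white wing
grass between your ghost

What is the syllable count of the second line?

The second line: caterpillar(4) + like(1) + white(1) + wing(1) = 7

7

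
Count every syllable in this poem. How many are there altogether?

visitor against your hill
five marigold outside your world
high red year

Line 1: visitor (3), against (2), your (1), hill (1) → 7
Line 2: five (1), marigold (3), outside (2), your (1), world (1) → 8
Line 3: high (1), red (1), year (1) → 3
Total: 7 + 8 + 3 = 18

18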